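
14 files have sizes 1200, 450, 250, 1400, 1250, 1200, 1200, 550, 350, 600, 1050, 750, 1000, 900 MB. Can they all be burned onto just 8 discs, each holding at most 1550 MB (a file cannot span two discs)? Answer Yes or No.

No

Total = 12150 MB; ⌈12150/1550⌉ = 8.
The bound of 8 does not rule out 8, but exhaustive search shows no assignment into 8 discs of capacity 1550 MB exists — the minimum is 9.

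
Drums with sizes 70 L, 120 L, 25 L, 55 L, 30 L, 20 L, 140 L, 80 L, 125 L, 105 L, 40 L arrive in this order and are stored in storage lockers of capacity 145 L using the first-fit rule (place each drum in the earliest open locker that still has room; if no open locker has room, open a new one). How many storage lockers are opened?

  70 → locker 1 (new)  [load 70/145]
  120 → locker 2 (new)  [load 120/145]
  25 → locker 1  [load 95/145]
  55 → locker 3 (new)  [load 55/145]
  30 → locker 1  [load 125/145]
  20 → locker 1  [load 145/145]
  140 → locker 4 (new)  [load 140/145]
  80 → locker 3  [load 135/145]
  125 → locker 5 (new)  [load 125/145]
  105 → locker 6 (new)  [load 105/145]
  40 → locker 6  [load 145/145]
6 storage lockers opened.

6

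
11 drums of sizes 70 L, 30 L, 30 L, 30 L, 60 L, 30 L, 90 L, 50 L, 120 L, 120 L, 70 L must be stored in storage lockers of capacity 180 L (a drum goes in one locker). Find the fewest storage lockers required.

4

Total = 120 + 120 + 90 + 70 + 70 + 60 + 50 + 30 + 30 + 30 + 30 = 700 L.
Lower bound: ⌈700/180⌉ = 4 storage lockers.
A packing using 4 storage lockers:
  locker 1: 120 + 60 = 180
  locker 2: 120 + 30 + 30 = 180
  locker 3: 90 + 70 = 160
  locker 4: 70 + 50 + 30 + 30 = 180
This matches the lower bound, so 4 is optimal.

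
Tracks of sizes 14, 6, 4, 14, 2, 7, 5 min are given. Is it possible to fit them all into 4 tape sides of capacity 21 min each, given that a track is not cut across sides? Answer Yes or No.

A valid assignment using 3 tape sides:
  side 1: 14 + 7 = 21
  side 2: 14 + 6 = 20
  side 3: 5 + 4 + 2 = 11
That uses only 3 ≤ 4, so 4 tape sides are enough.

Yes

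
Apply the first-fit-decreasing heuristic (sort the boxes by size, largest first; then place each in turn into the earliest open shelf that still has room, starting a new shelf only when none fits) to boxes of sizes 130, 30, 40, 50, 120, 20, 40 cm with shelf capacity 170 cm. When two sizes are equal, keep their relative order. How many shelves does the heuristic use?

3

Sorted descending: 130, 120, 50, 40, 40, 30, 20.
  130 → shelf 1 (new)  [load 130/170]
  120 → shelf 2 (new)  [load 120/170]
  50 → shelf 2  [load 170/170]
  40 → shelf 1  [load 170/170]
  40 → shelf 3 (new)  [load 40/170]
  30 → shelf 3  [load 70/170]
  20 → shelf 3  [load 90/170]
3 shelves opened.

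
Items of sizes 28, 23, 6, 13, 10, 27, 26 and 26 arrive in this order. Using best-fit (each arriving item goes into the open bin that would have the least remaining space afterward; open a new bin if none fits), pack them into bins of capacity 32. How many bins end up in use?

6

  28 → bin 1 (new)  [load 28/32]
  23 → bin 2 (new)  [load 23/32]
  6 → bin 2  [load 29/32]
  13 → bin 3 (new)  [load 13/32]
  10 → bin 3  [load 23/32]
  27 → bin 4 (new)  [load 27/32]
  26 → bin 5 (new)  [load 26/32]
  26 → bin 6 (new)  [load 26/32]
6 bins opened.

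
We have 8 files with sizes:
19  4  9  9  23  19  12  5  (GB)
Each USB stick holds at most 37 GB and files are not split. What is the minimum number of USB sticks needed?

3

Total = 23 + 19 + 19 + 12 + 9 + 9 + 5 + 4 = 100 GB.
Lower bound: ⌈100/37⌉ = 3 USB sticks.
A packing using 3 USB sticks:
  USB stick 1: 23 + 12 = 35
  USB stick 2: 19 + 9 + 9 = 37
  USB stick 3: 19 + 5 + 4 = 28
This matches the lower bound, so 3 is optimal.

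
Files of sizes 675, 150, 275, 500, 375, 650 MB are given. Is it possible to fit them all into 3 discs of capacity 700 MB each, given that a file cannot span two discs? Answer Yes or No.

Total = 2625 MB; ⌈2625/700⌉ = 4.
At least 4 discs are required, but only 3 are allowed.

No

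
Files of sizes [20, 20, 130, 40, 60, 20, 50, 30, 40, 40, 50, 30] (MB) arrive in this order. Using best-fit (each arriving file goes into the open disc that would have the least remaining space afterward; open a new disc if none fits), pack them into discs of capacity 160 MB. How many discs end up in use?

  20 → disc 1 (new)  [load 20/160]
  20 → disc 1  [load 40/160]
  130 → disc 2 (new)  [load 130/160]
  40 → disc 1  [load 80/160]
  60 → disc 1  [load 140/160]
  20 → disc 1  [load 160/160]
  50 → disc 3 (new)  [load 50/160]
  30 → disc 2  [load 160/160]
  40 → disc 3  [load 90/160]
  40 → disc 3  [load 130/160]
  50 → disc 4 (new)  [load 50/160]
  30 → disc 3  [load 160/160]
4 discs opened.

4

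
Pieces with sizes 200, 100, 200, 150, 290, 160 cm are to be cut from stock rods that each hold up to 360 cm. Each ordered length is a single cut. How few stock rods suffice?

4

Total = 290 + 200 + 200 + 160 + 150 + 100 = 1100 cm.
Lower bound: ⌈1100/360⌉ = 4 stock rods.
A packing using 4 stock rods:
  stock rod 1: 290 = 290
  stock rod 2: 200 + 160 = 360
  stock rod 3: 200 + 150 = 350
  stock rod 4: 100 = 100
This matches the lower bound, so 4 is optimal.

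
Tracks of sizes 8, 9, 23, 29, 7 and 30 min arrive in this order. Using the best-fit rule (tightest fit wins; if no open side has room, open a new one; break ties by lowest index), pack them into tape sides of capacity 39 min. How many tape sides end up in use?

  8 → side 1 (new)  [load 8/39]
  9 → side 1  [load 17/39]
  23 → side 2 (new)  [load 23/39]
  29 → side 3 (new)  [load 29/39]
  7 → side 3  [load 36/39]
  30 → side 4 (new)  [load 30/39]
4 tape sides opened.

4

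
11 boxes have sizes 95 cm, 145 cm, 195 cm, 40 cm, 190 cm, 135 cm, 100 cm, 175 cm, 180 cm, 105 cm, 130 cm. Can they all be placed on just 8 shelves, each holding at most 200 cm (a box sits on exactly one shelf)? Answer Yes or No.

Total = 1490 cm; ⌈1490/200⌉ = 8.
The bound of 8 does not rule out 8, but exhaustive search shows no assignment into 8 shelves of capacity 200 cm exists — the minimum is 9.

No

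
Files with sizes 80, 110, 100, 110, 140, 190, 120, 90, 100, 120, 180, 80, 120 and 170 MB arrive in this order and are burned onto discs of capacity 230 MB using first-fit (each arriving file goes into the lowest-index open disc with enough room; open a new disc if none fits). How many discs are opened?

9

  80 → disc 1 (new)  [load 80/230]
  110 → disc 1  [load 190/230]
  100 → disc 2 (new)  [load 100/230]
  110 → disc 2  [load 210/230]
  140 → disc 3 (new)  [load 140/230]
  190 → disc 4 (new)  [load 190/230]
  120 → disc 5 (new)  [load 120/230]
  90 → disc 3  [load 230/230]
  100 → disc 5  [load 220/230]
  120 → disc 6 (new)  [load 120/230]
  180 → disc 7 (new)  [load 180/230]
  80 → disc 6  [load 200/230]
  120 → disc 8 (new)  [load 120/230]
  170 → disc 9 (new)  [load 170/230]
9 discs opened.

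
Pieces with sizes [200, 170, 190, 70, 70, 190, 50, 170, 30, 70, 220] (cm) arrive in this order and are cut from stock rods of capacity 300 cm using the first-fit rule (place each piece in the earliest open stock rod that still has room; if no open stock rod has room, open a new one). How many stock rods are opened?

  200 → stock rod 1 (new)  [load 200/300]
  170 → stock rod 2 (new)  [load 170/300]
  190 → stock rod 3 (new)  [load 190/300]
  70 → stock rod 1  [load 270/300]
  70 → stock rod 2  [load 240/300]
  190 → stock rod 4 (new)  [load 190/300]
  50 → stock rod 2  [load 290/300]
  170 → stock rod 5 (new)  [load 170/300]
  30 → stock rod 1  [load 300/300]
  70 → stock rod 3  [load 260/300]
  220 → stock rod 6 (new)  [load 220/300]
6 stock rods opened.

6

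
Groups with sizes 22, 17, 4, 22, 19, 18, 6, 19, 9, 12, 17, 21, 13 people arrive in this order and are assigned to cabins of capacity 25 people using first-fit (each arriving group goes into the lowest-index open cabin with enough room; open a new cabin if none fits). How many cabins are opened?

10

  22 → cabin 1 (new)  [load 22/25]
  17 → cabin 2 (new)  [load 17/25]
  4 → cabin 2  [load 21/25]
  22 → cabin 3 (new)  [load 22/25]
  19 → cabin 4 (new)  [load 19/25]
  18 → cabin 5 (new)  [load 18/25]
  6 → cabin 4  [load 25/25]
  19 → cabin 6 (new)  [load 19/25]
  9 → cabin 7 (new)  [load 9/25]
  12 → cabin 7  [load 21/25]
  17 → cabin 8 (new)  [load 17/25]
  21 → cabin 9 (new)  [load 21/25]
  13 → cabin 10 (new)  [load 13/25]
10 cabins opened.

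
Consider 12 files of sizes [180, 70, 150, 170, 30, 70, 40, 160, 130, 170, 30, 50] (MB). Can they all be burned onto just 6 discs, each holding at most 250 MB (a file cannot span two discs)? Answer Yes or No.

A valid assignment using 6 discs:
  disc 1: 180 + 70 = 250
  disc 2: 170 + 70 = 240
  disc 3: 170 + 50 + 30 = 250
  disc 4: 160 + 40 + 30 = 230
  disc 5: 150 = 150
  disc 6: 130 = 130
Every load is within 250 MB, so 6 discs suffice.

Yes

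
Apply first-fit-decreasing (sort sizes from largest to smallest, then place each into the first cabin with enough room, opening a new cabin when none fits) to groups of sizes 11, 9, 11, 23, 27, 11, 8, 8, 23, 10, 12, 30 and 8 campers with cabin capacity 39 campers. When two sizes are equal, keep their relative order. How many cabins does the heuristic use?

Sorted descending: 30, 27, 23, 23, 12, 11, 11, 11, 10, 9, 8, 8, 8.
  30 → cabin 1 (new)  [load 30/39]
  27 → cabin 2 (new)  [load 27/39]
  23 → cabin 3 (new)  [load 23/39]
  23 → cabin 4 (new)  [load 23/39]
  12 → cabin 2  [load 39/39]
  11 → cabin 3  [load 34/39]
  11 → cabin 4  [load 34/39]
  11 → cabin 5 (new)  [load 11/39]
  10 → cabin 5  [load 21/39]
  9 → cabin 1  [load 39/39]
  8 → cabin 5  [load 29/39]
  8 → cabin 5  [load 37/39]
  8 → cabin 6 (new)  [load 8/39]
6 cabins opened.

6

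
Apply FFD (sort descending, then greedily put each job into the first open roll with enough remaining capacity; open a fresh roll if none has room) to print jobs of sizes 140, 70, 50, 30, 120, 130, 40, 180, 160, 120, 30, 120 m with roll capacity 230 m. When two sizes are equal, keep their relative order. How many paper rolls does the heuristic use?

7

Sorted descending: 180, 160, 140, 130, 120, 120, 120, 70, 50, 40, 30, 30.
  180 → roll 1 (new)  [load 180/230]
  160 → roll 2 (new)  [load 160/230]
  140 → roll 3 (new)  [load 140/230]
  130 → roll 4 (new)  [load 130/230]
  120 → roll 5 (new)  [load 120/230]
  120 → roll 6 (new)  [load 120/230]
  120 → roll 7 (new)  [load 120/230]
  70 → roll 2  [load 230/230]
  50 → roll 1  [load 230/230]
  40 → roll 3  [load 180/230]
  30 → roll 3  [load 210/230]
  30 → roll 4  [load 160/230]
7 paper rolls opened.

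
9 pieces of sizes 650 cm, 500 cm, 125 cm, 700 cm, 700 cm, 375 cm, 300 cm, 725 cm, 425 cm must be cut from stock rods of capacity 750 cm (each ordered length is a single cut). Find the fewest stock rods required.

Total = 725 + 700 + 700 + 650 + 500 + 425 + 375 + 300 + 125 = 4500 cm.
Lower bound: ⌈4500/750⌉ = 6 stock rods.
A packing using 7 stock rods:
  stock rod 1: 725 = 725
  stock rod 2: 700 = 700
  stock rod 3: 700 = 700
  stock rod 4: 650 = 650
  stock rod 5: 500 + 125 = 625
  stock rod 6: 425 + 300 = 725
  stock rod 7: 375 = 375
No arrangement into 6 stock rods stays within capacity, so 7 is optimal.

7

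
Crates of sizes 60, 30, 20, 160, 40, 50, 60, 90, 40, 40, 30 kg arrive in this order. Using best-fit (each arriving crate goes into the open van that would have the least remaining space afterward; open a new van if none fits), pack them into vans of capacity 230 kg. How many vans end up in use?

  60 → van 1 (new)  [load 60/230]
  30 → van 1  [load 90/230]
  20 → van 1  [load 110/230]
  160 → van 2 (new)  [load 160/230]
  40 → van 2  [load 200/230]
  50 → van 1  [load 160/230]
  60 → van 1  [load 220/230]
  90 → van 3 (new)  [load 90/230]
  40 → van 3  [load 130/230]
  40 → van 3  [load 170/230]
  30 → van 2  [load 230/230]
3 vans opened.

3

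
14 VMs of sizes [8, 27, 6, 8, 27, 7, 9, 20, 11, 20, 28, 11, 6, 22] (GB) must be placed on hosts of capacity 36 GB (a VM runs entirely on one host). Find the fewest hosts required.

Total = 28 + 27 + 27 + 22 + 20 + 20 + 11 + 11 + 9 + 8 + 8 + 7 + 6 + 6 = 210 GB.
Lower bound: ⌈210/36⌉ = 6 hosts.
A packing using 7 hosts:
  host 1: 28 + 8 = 36
  host 2: 27 + 9 = 36
  host 3: 27 + 8 = 35
  host 4: 22 + 11 = 33
  host 5: 20 + 11 = 31
  host 6: 20 + 7 + 6 = 33
  host 7: 6 = 6
No arrangement into 6 hosts stays within capacity, so 7 is optimal.

7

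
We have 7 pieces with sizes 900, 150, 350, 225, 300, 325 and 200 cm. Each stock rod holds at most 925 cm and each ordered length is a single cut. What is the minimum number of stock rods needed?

Total = 900 + 350 + 325 + 300 + 225 + 200 + 150 = 2450 cm.
Lower bound: ⌈2450/925⌉ = 3 stock rods.
A packing using 3 stock rods:
  stock rod 1: 900 = 900
  stock rod 2: 350 + 325 + 225 = 900
  stock rod 3: 300 + 200 + 150 = 650
This matches the lower bound, so 3 is optimal.

3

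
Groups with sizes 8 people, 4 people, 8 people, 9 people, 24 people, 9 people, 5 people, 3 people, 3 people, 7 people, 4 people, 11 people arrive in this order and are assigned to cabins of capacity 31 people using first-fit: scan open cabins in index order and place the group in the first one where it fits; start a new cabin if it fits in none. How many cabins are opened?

4

  8 → cabin 1 (new)  [load 8/31]
  4 → cabin 1  [load 12/31]
  8 → cabin 1  [load 20/31]
  9 → cabin 1  [load 29/31]
  24 → cabin 2 (new)  [load 24/31]
  9 → cabin 3 (new)  [load 9/31]
  5 → cabin 2  [load 29/31]
  3 → cabin 3  [load 12/31]
  3 → cabin 3  [load 15/31]
  7 → cabin 3  [load 22/31]
  4 → cabin 3  [load 26/31]
  11 → cabin 4 (new)  [load 11/31]
4 cabins opened.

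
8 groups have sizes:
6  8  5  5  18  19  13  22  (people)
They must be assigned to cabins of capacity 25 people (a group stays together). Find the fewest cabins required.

Total = 22 + 19 + 18 + 13 + 8 + 6 + 5 + 5 = 96 people.
Lower bound: ⌈96/25⌉ = 4 cabins.
A packing using 5 cabins:
  cabin 1: 22 = 22
  cabin 2: 19 + 6 = 25
  cabin 3: 18 + 5 = 23
  cabin 4: 13 + 8 = 21
  cabin 5: 5 = 5
No arrangement into 4 cabins stays within capacity, so 5 is optimal.

5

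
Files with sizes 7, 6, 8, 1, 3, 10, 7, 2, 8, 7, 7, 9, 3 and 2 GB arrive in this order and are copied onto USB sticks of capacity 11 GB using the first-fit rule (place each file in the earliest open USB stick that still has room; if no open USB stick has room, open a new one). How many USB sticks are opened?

  7 → USB stick 1 (new)  [load 7/11]
  6 → USB stick 2 (new)  [load 6/11]
  8 → USB stick 3 (new)  [load 8/11]
  1 → USB stick 1  [load 8/11]
  3 → USB stick 1  [load 11/11]
  10 → USB stick 4 (new)  [load 10/11]
  7 → USB stick 5 (new)  [load 7/11]
  2 → USB stick 2  [load 8/11]
  8 → USB stick 6 (new)  [load 8/11]
  7 → USB stick 7 (new)  [load 7/11]
  7 → USB stick 8 (new)  [load 7/11]
  9 → USB stick 9 (new)  [load 9/11]
  3 → USB stick 2  [load 11/11]
  2 → USB stick 3  [load 10/11]
9 USB sticks opened.

9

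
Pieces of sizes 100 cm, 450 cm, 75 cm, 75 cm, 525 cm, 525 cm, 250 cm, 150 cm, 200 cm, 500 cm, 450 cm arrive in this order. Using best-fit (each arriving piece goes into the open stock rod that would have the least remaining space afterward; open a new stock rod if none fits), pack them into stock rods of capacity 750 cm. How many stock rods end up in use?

  100 → stock rod 1 (new)  [load 100/750]
  450 → stock rod 1  [load 550/750]
  75 → stock rod 1  [load 625/750]
  75 → stock rod 1  [load 700/750]
  525 → stock rod 2 (new)  [load 525/750]
  525 → stock rod 3 (new)  [load 525/750]
  250 → stock rod 4 (new)  [load 250/750]
  150 → stock rod 2  [load 675/750]
  200 → stock rod 3  [load 725/750]
  500 → stock rod 4  [load 750/750]
  450 → stock rod 5 (new)  [load 450/750]
5 stock rods opened.

5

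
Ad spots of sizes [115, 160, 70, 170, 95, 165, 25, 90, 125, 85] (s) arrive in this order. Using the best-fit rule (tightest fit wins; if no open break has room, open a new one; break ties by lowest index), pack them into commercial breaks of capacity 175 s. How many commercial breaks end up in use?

7

  115 → break 1 (new)  [load 115/175]
  160 → break 2 (new)  [load 160/175]
  70 → break 3 (new)  [load 70/175]
  170 → break 4 (new)  [load 170/175]
  95 → break 3  [load 165/175]
  165 → break 5 (new)  [load 165/175]
  25 → break 1  [load 140/175]
  90 → break 6 (new)  [load 90/175]
  125 → break 7 (new)  [load 125/175]
  85 → break 6  [load 175/175]
7 commercial breaks opened.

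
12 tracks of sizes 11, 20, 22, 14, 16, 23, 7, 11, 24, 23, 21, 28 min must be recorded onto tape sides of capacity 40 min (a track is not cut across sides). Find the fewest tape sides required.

Total = 28 + 24 + 23 + 23 + 22 + 21 + 20 + 16 + 14 + 11 + 11 + 7 = 220 min.
Lower bound: ⌈220/40⌉ = 6 tape sides.
A packing using 7 tape sides:
  side 1: 28 + 11 = 39
  side 2: 24 + 16 = 40
  side 3: 23 + 14 = 37
  side 4: 23 + 11 = 34
  side 5: 22 + 7 = 29
  side 6: 21 = 21
  side 7: 20 = 20
No arrangement into 6 tape sides stays within capacity, so 7 is optimal.

7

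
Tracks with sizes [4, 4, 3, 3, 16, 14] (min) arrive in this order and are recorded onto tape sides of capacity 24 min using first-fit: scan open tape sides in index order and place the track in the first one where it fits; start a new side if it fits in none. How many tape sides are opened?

3

  4 → side 1 (new)  [load 4/24]
  4 → side 1  [load 8/24]
  3 → side 1  [load 11/24]
  3 → side 1  [load 14/24]
  16 → side 2 (new)  [load 16/24]
  14 → side 3 (new)  [load 14/24]
3 tape sides opened.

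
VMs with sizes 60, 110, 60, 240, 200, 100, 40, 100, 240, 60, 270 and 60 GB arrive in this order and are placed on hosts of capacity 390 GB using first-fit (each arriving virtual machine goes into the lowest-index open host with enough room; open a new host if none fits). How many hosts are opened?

  60 → host 1 (new)  [load 60/390]
  110 → host 1  [load 170/390]
  60 → host 1  [load 230/390]
  240 → host 2 (new)  [load 240/390]
  200 → host 3 (new)  [load 200/390]
  100 → host 1  [load 330/390]
  40 → host 1  [load 370/390]
  100 → host 2  [load 340/390]
  240 → host 4 (new)  [load 240/390]
  60 → host 3  [load 260/390]
  270 → host 5 (new)  [load 270/390]
  60 → host 3  [load 320/390]
5 hosts opened.

5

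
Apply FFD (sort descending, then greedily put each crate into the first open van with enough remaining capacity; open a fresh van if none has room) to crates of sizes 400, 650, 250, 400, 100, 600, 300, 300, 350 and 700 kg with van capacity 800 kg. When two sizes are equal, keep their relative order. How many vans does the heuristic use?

6

Sorted descending: 700, 650, 600, 400, 400, 350, 300, 300, 250, 100.
  700 → van 1 (new)  [load 700/800]
  650 → van 2 (new)  [load 650/800]
  600 → van 3 (new)  [load 600/800]
  400 → van 4 (new)  [load 400/800]
  400 → van 4  [load 800/800]
  350 → van 5 (new)  [load 350/800]
  300 → van 5  [load 650/800]
  300 → van 6 (new)  [load 300/800]
  250 → van 6  [load 550/800]
  100 → van 1  [load 800/800]
6 vans opened.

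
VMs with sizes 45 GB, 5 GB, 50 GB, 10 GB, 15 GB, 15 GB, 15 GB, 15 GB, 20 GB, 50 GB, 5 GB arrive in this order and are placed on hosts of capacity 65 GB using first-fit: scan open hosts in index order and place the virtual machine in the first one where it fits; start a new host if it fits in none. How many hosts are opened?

  45 → host 1 (new)  [load 45/65]
  5 → host 1  [load 50/65]
  50 → host 2 (new)  [load 50/65]
  10 → host 1  [load 60/65]
  15 → host 2  [load 65/65]
  15 → host 3 (new)  [load 15/65]
  15 → host 3  [load 30/65]
  15 → host 3  [load 45/65]
  20 → host 3  [load 65/65]
  50 → host 4 (new)  [load 50/65]
  5 → host 1  [load 65/65]
4 hosts opened.

4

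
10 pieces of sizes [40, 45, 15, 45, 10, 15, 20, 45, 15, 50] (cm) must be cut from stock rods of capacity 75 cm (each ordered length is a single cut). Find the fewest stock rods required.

5

Total = 50 + 45 + 45 + 45 + 40 + 20 + 15 + 15 + 15 + 10 = 300 cm.
Lower bound: ⌈300/75⌉ = 4 stock rods.
Also, 5 pieces each exceed 75/2 cm, and no two of those can share a stock rod, so at least 5 stock rods are needed.
A packing using 5 stock rods:
  stock rod 1: 50 + 20 = 70
  stock rod 2: 45 + 15 + 15 = 75
  stock rod 3: 45 + 15 + 10 = 70
  stock rod 4: 45 = 45
  stock rod 5: 40 = 40
This matches the lower bound, so 5 is optimal.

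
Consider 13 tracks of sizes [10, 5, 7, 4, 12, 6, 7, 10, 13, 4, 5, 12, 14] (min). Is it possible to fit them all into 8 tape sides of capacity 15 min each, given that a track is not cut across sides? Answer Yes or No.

A valid assignment using 8 tape sides:
  side 1: 14 = 14
  side 2: 13 = 13
  side 3: 12 = 12
  side 4: 12 = 12
  side 5: 10 + 5 = 15
  side 6: 10 + 5 = 15
  side 7: 7 + 7 = 14
  side 8: 6 + 4 + 4 = 14
Every load is within 15 min, so 8 tape sides suffice.

Yes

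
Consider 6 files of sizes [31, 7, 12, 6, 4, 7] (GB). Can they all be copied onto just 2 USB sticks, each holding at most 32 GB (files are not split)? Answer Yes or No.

No

Total = 67 GB; ⌈67/32⌉ = 3.
At least 3 USB sticks are required, but only 2 are allowed.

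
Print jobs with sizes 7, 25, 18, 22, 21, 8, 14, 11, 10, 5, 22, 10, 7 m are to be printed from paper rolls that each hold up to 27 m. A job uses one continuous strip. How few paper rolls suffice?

Total = 25 + 22 + 22 + 21 + 18 + 14 + 11 + 10 + 10 + 8 + 7 + 7 + 5 = 180 m.
Lower bound: ⌈180/27⌉ = 7 paper rolls.
A packing using 8 paper rolls:
  roll 1: 25 = 25
  roll 2: 22 + 5 = 27
  roll 3: 22 = 22
  roll 4: 21 = 21
  roll 5: 18 + 8 = 26
  roll 6: 14 + 11 = 25
  roll 7: 10 + 10 + 7 = 27
  roll 8: 7 = 7
No arrangement into 7 paper rolls stays within capacity, so 8 is optimal.

8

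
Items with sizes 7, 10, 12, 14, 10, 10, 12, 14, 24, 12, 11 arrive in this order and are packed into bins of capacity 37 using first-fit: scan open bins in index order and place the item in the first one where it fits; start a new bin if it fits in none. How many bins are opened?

  7 → bin 1 (new)  [load 7/37]
  10 → bin 1  [load 17/37]
  12 → bin 1  [load 29/37]
  14 → bin 2 (new)  [load 14/37]
  10 → bin 2  [load 24/37]
  10 → bin 2  [load 34/37]
  12 → bin 3 (new)  [load 12/37]
  14 → bin 3  [load 26/37]
  24 → bin 4 (new)  [load 24/37]
  12 → bin 4  [load 36/37]
  11 → bin 3  [load 37/37]
4 bins opened.

4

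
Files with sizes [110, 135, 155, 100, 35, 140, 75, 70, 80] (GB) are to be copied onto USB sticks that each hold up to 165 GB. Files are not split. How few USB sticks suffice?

Total = 155 + 140 + 135 + 110 + 100 + 80 + 75 + 70 + 35 = 900 GB.
Lower bound: ⌈900/165⌉ = 6 USB sticks.
A packing using 7 USB sticks:
  USB stick 1: 155 = 155
  USB stick 2: 140 = 140
  USB stick 3: 135 = 135
  USB stick 4: 110 + 35 = 145
  USB stick 5: 100 = 100
  USB stick 6: 80 + 75 = 155
  USB stick 7: 70 = 70
No arrangement into 6 USB sticks stays within capacity, so 7 is optimal.

7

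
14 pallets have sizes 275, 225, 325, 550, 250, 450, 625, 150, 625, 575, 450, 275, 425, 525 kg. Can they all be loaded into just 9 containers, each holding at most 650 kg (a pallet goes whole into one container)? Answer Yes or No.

No

Total = 5725 kg; ⌈5725/650⌉ = 9.
The bound of 9 does not rule out 9, but exhaustive search shows no assignment into 9 containers of capacity 650 kg exists — the minimum is 10.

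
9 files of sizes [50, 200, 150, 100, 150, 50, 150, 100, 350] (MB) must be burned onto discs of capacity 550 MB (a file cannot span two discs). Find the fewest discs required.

3

Total = 350 + 200 + 150 + 150 + 150 + 100 + 100 + 50 + 50 = 1300 MB.
Lower bound: ⌈1300/550⌉ = 3 discs.
A packing using 3 discs:
  disc 1: 350 + 200 = 550
  disc 2: 150 + 150 + 150 + 100 = 550
  disc 3: 100 + 50 + 50 = 200
This matches the lower bound, so 3 is optimal.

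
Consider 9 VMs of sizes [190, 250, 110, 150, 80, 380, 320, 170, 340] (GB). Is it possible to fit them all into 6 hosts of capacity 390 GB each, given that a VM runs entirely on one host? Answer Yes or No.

Yes

A valid assignment using 6 hosts:
  host 1: 380 = 380
  host 2: 340 = 340
  host 3: 320 = 320
  host 4: 250 + 110 = 360
  host 5: 190 + 170 = 360
  host 6: 150 + 80 = 230
Every load is within 390 GB, so 6 hosts suffice.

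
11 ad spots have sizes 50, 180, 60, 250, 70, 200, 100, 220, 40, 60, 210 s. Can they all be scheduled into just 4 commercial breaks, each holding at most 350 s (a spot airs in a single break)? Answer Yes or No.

Total = 1440 s; ⌈1440/350⌉ = 5.
At least 5 commercial breaks are required, but only 4 are allowed.

No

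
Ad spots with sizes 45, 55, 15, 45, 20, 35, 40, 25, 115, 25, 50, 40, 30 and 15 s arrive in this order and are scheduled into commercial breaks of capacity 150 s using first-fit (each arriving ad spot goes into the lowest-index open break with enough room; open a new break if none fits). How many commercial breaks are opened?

4

  45 → break 1 (new)  [load 45/150]
  55 → break 1  [load 100/150]
  15 → break 1  [load 115/150]
  45 → break 2 (new)  [load 45/150]
  20 → break 1  [load 135/150]
  35 → break 2  [load 80/150]
  40 → break 2  [load 120/150]
  25 → break 2  [load 145/150]
  115 → break 3 (new)  [load 115/150]
  25 → break 3  [load 140/150]
  50 → break 4 (new)  [load 50/150]
  40 → break 4  [load 90/150]
  30 → break 4  [load 120/150]
  15 → break 1  [load 150/150]
4 commercial breaks opened.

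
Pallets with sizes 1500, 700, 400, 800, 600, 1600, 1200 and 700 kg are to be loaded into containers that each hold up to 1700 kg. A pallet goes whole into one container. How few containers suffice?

Total = 1600 + 1500 + 1200 + 800 + 700 + 700 + 600 + 400 = 7500 kg.
Lower bound: ⌈7500/1700⌉ = 5 containers.
A packing using 5 containers:
  container 1: 1600 = 1600
  container 2: 1500 = 1500
  container 3: 1200 + 400 = 1600
  container 4: 800 + 700 = 1500
  container 5: 700 + 600 = 1300
This matches the lower bound, so 5 is optimal.

5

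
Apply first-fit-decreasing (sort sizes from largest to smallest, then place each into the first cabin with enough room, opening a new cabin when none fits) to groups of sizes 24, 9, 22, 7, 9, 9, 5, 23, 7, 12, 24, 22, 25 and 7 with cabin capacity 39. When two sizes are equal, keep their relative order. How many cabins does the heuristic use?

Sorted descending: 25, 24, 24, 23, 22, 22, 12, 9, 9, 9, 7, 7, 7, 5.
  25 → cabin 1 (new)  [load 25/39]
  24 → cabin 2 (new)  [load 24/39]
  24 → cabin 3 (new)  [load 24/39]
  23 → cabin 4 (new)  [load 23/39]
  22 → cabin 5 (new)  [load 22/39]
  22 → cabin 6 (new)  [load 22/39]
  12 → cabin 1  [load 37/39]
  9 → cabin 2  [load 33/39]
  9 → cabin 3  [load 33/39]
  9 → cabin 4  [load 32/39]
  7 → cabin 4  [load 39/39]
  7 → cabin 5  [load 29/39]
  7 → cabin 5  [load 36/39]
  5 → cabin 2  [load 38/39]
6 cabins opened.

6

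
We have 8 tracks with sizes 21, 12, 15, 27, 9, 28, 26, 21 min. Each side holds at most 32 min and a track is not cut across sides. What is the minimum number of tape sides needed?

6

Total = 28 + 27 + 26 + 21 + 21 + 15 + 12 + 9 = 159 min.
Lower bound: ⌈159/32⌉ = 5 tape sides.
A packing using 6 tape sides:
  side 1: 28 = 28
  side 2: 27 = 27
  side 3: 26 = 26
  side 4: 21 + 9 = 30
  side 5: 21 = 21
  side 6: 15 + 12 = 27
No arrangement into 5 tape sides stays within capacity, so 6 is optimal.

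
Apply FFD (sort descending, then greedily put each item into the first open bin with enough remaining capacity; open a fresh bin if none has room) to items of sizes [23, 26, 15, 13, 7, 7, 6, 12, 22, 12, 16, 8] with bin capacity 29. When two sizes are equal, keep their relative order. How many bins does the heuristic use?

Sorted descending: 26, 23, 22, 16, 15, 13, 12, 12, 8, 7, 7, 6.
  26 → bin 1 (new)  [load 26/29]
  23 → bin 2 (new)  [load 23/29]
  22 → bin 3 (new)  [load 22/29]
  16 → bin 4 (new)  [load 16/29]
  15 → bin 5 (new)  [load 15/29]
  13 → bin 4  [load 29/29]
  12 → bin 5  [load 27/29]
  12 → bin 6 (new)  [load 12/29]
  8 → bin 6  [load 20/29]
  7 → bin 3  [load 29/29]
  7 → bin 6  [load 27/29]
  6 → bin 2  [load 29/29]
6 bins opened.

6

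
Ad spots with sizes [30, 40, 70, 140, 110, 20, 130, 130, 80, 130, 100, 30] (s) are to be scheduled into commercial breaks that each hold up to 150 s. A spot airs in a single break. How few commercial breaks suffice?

Total = 140 + 130 + 130 + 130 + 110 + 100 + 80 + 70 + 40 + 30 + 30 + 20 = 1010 s.
Lower bound: ⌈1010/150⌉ = 7 commercial breaks.
A packing using 8 commercial breaks:
  break 1: 140 = 140
  break 2: 130 + 20 = 150
  break 3: 130 = 130
  break 4: 130 = 130
  break 5: 110 + 40 = 150
  break 6: 100 + 30 = 130
  break 7: 80 + 70 = 150
  break 8: 30 = 30
No arrangement into 7 commercial breaks stays within capacity, so 8 is optimal.

8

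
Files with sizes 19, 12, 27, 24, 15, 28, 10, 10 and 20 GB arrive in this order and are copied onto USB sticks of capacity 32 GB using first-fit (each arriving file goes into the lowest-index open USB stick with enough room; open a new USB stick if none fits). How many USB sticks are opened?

6

  19 → USB stick 1 (new)  [load 19/32]
  12 → USB stick 1  [load 31/32]
  27 → USB stick 2 (new)  [load 27/32]
  24 → USB stick 3 (new)  [load 24/32]
  15 → USB stick 4 (new)  [load 15/32]
  28 → USB stick 5 (new)  [load 28/32]
  10 → USB stick 4  [load 25/32]
  10 → USB stick 6 (new)  [load 10/32]
  20 → USB stick 6  [load 30/32]
6 USB sticks opened.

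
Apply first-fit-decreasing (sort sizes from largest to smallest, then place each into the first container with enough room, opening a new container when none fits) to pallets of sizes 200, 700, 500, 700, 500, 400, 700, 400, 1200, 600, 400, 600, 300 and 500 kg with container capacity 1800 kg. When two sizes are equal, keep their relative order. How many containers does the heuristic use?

5

Sorted descending: 1200, 700, 700, 700, 600, 600, 500, 500, 500, 400, 400, 400, 300, 200.
  1200 → container 1 (new)  [load 1200/1800]
  700 → container 2 (new)  [load 700/1800]
  700 → container 2  [load 1400/1800]
  700 → container 3 (new)  [load 700/1800]
  600 → container 1  [load 1800/1800]
  600 → container 3  [load 1300/1800]
  500 → container 3  [load 1800/1800]
  500 → container 4 (new)  [load 500/1800]
  500 → container 4  [load 1000/1800]
  400 → container 2  [load 1800/1800]
  400 → container 4  [load 1400/1800]
  400 → container 4  [load 1800/1800]
  300 → container 5 (new)  [load 300/1800]
  200 → container 5  [load 500/1800]
5 containers opened.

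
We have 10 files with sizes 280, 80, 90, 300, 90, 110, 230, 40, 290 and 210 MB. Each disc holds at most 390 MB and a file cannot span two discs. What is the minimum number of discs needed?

Total = 300 + 290 + 280 + 230 + 210 + 110 + 90 + 90 + 80 + 40 = 1720 MB.
Lower bound: ⌈1720/390⌉ = 5 discs.
A packing using 5 discs:
  disc 1: 300 + 90 = 390
  disc 2: 290 + 90 = 380
  disc 3: 280 + 110 = 390
  disc 4: 230 + 80 + 40 = 350
  disc 5: 210 = 210
This matches the lower bound, so 5 is optimal.

5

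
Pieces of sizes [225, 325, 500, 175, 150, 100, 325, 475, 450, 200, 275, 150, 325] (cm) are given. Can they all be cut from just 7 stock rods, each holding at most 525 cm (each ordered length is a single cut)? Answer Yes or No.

No

Total = 3675 cm; ⌈3675/525⌉ = 7.
The bound of 7 does not rule out 7, but exhaustive search shows no assignment into 7 stock rods of capacity 525 cm exists — the minimum is 8.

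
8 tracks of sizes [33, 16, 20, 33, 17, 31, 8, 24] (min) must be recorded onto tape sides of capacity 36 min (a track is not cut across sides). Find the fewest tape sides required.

Total = 33 + 33 + 31 + 24 + 20 + 17 + 16 + 8 = 182 min.
Lower bound: ⌈182/36⌉ = 6 tape sides.
A packing using 6 tape sides:
  side 1: 33 = 33
  side 2: 33 = 33
  side 3: 31 = 31
  side 4: 24 + 8 = 32
  side 5: 20 + 16 = 36
  side 6: 17 = 17
This matches the lower bound, so 6 is optimal.

6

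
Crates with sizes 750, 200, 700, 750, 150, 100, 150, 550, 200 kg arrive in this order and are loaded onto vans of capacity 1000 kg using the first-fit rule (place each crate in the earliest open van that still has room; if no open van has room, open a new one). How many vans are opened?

4

  750 → van 1 (new)  [load 750/1000]
  200 → van 1  [load 950/1000]
  700 → van 2 (new)  [load 700/1000]
  750 → van 3 (new)  [load 750/1000]
  150 → van 2  [load 850/1000]
  100 → van 2  [load 950/1000]
  150 → van 3  [load 900/1000]
  550 → van 4 (new)  [load 550/1000]
  200 → van 4  [load 750/1000]
4 vans opened.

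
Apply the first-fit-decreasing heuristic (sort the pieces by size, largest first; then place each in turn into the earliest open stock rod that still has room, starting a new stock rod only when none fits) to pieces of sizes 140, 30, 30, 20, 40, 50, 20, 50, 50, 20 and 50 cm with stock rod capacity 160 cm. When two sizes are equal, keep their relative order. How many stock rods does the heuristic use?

4

Sorted descending: 140, 50, 50, 50, 50, 40, 30, 30, 20, 20, 20.
  140 → stock rod 1 (new)  [load 140/160]
  50 → stock rod 2 (new)  [load 50/160]
  50 → stock rod 2  [load 100/160]
  50 → stock rod 2  [load 150/160]
  50 → stock rod 3 (new)  [load 50/160]
  40 → stock rod 3  [load 90/160]
  30 → stock rod 3  [load 120/160]
  30 → stock rod 3  [load 150/160]
  20 → stock rod 1  [load 160/160]
  20 → stock rod 4 (new)  [load 20/160]
  20 → stock rod 4  [load 40/160]
4 stock rods opened.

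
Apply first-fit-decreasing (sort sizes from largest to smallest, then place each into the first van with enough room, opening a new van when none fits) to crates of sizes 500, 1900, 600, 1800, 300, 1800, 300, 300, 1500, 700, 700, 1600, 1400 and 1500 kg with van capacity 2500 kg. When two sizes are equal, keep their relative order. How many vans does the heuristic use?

Sorted descending: 1900, 1800, 1800, 1600, 1500, 1500, 1400, 700, 700, 600, 500, 300, 300, 300.
  1900 → van 1 (new)  [load 1900/2500]
  1800 → van 2 (new)  [load 1800/2500]
  1800 → van 3 (new)  [load 1800/2500]
  1600 → van 4 (new)  [load 1600/2500]
  1500 → van 5 (new)  [load 1500/2500]
  1500 → van 6 (new)  [load 1500/2500]
  1400 → van 7 (new)  [load 1400/2500]
  700 → van 2  [load 2500/2500]
  700 → van 3  [load 2500/2500]
  600 → van 1  [load 2500/2500]
  500 → van 4  [load 2100/2500]
  300 → van 4  [load 2400/2500]
  300 → van 5  [load 1800/2500]
  300 → van 5  [load 2100/2500]
7 vans opened.

7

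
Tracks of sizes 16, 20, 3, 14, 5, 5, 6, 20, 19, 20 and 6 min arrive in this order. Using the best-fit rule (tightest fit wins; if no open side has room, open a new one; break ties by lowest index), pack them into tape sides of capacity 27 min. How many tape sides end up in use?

6

  16 → side 1 (new)  [load 16/27]
  20 → side 2 (new)  [load 20/27]
  3 → side 2  [load 23/27]
  14 → side 3 (new)  [load 14/27]
  5 → side 1  [load 21/27]
  5 → side 1  [load 26/27]
  6 → side 3  [load 20/27]
  20 → side 4 (new)  [load 20/27]
  19 → side 5 (new)  [load 19/27]
  20 → side 6 (new)  [load 20/27]
  6 → side 3  [load 26/27]
6 tape sides opened.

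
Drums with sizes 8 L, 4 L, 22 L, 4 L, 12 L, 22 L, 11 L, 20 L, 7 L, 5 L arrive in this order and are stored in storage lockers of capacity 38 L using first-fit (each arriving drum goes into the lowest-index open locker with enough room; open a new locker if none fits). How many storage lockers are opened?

  8 → locker 1 (new)  [load 8/38]
  4 → locker 1  [load 12/38]
  22 → locker 1  [load 34/38]
  4 → locker 1  [load 38/38]
  12 → locker 2 (new)  [load 12/38]
  22 → locker 2  [load 34/38]
  11 → locker 3 (new)  [load 11/38]
  20 → locker 3  [load 31/38]
  7 → locker 3  [load 38/38]
  5 → locker 4 (new)  [load 5/38]
4 storage lockers opened.

4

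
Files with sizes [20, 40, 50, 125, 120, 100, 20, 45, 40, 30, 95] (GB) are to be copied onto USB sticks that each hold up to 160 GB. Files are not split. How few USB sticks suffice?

5

Total = 125 + 120 + 100 + 95 + 50 + 45 + 40 + 40 + 30 + 20 + 20 = 685 GB.
Lower bound: ⌈685/160⌉ = 5 USB sticks.
A packing using 5 USB sticks:
  USB stick 1: 125 + 30 = 155
  USB stick 2: 120 + 40 = 160
  USB stick 3: 100 + 50 = 150
  USB stick 4: 95 + 45 + 20 = 160
  USB stick 5: 40 + 20 = 60
This matches the lower bound, so 5 is optimal.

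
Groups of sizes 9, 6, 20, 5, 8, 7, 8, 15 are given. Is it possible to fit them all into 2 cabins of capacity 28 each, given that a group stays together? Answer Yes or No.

Total = 78; ⌈78/28⌉ = 3.
At least 3 cabins are required, but only 2 are allowed.

No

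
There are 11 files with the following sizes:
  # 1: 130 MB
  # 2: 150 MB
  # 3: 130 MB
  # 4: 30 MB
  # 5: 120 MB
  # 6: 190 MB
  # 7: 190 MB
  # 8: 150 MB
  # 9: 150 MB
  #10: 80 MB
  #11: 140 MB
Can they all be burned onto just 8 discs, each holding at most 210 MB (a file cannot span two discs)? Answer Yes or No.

Total = 1460 MB; ⌈1460/210⌉ = 7.
9 files each exceed half the capacity and cannot share a disc, forcing at least 9 discs.
At least 9 discs are required, but only 8 are allowed.

No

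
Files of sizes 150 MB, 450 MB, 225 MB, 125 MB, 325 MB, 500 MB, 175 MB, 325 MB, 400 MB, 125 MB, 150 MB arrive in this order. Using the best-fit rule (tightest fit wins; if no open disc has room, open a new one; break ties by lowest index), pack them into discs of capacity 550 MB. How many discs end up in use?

  150 → disc 1 (new)  [load 150/550]
  450 → disc 2 (new)  [load 450/550]
  225 → disc 1  [load 375/550]
  125 → disc 1  [load 500/550]
  325 → disc 3 (new)  [load 325/550]
  500 → disc 4 (new)  [load 500/550]
  175 → disc 3  [load 500/550]
  325 → disc 5 (new)  [load 325/550]
  400 → disc 6 (new)  [load 400/550]
  125 → disc 6  [load 525/550]
  150 → disc 5  [load 475/550]
6 discs opened.

6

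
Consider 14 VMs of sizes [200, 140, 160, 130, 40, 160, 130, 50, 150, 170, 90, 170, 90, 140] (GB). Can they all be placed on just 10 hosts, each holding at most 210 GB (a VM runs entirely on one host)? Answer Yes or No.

Total = 1820 GB; ⌈1820/210⌉ = 9.
10 VMs each exceed half the capacity and cannot share a host, forcing at least 10 hosts.
The bound of 10 does not rule out 10, but exhaustive search shows no assignment into 10 hosts of capacity 210 GB exists — the minimum is 11.

No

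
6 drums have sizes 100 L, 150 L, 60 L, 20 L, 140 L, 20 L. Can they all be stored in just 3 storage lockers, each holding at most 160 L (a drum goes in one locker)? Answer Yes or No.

Total = 490 L; ⌈490/160⌉ = 4.
At least 4 storage lockers are required, but only 3 are allowed.

No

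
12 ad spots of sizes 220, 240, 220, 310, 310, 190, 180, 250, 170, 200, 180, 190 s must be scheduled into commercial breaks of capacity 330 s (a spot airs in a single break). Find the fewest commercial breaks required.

12

Total = 310 + 310 + 250 + 240 + 220 + 220 + 200 + 190 + 190 + 180 + 180 + 170 = 2660 s.
Lower bound: ⌈2660/330⌉ = 9 commercial breaks.
Also, 12 ad spots each exceed 165 s, and no two of those can share a break, so at least 12 commercial breaks are needed.
A packing using 12 commercial breaks:
  break 1: 310 = 310
  break 2: 310 = 310
  break 3: 250 = 250
  break 4: 240 = 240
  break 5: 220 = 220
  break 6: 220 = 220
  break 7: 200 = 200
  break 8: 190 = 190
  break 9: 190 = 190
  break 10: 180 = 180
  break 11: 180 = 180
  break 12: 170 = 170
This matches the lower bound, so 12 is optimal.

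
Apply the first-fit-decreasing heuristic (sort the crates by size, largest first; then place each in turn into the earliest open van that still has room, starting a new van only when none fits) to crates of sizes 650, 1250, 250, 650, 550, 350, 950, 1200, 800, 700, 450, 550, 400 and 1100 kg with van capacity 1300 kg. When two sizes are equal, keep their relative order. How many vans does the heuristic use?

Sorted descending: 1250, 1200, 1100, 950, 800, 700, 650, 650, 550, 550, 450, 400, 350, 250.
  1250 → van 1 (new)  [load 1250/1300]
  1200 → van 2 (new)  [load 1200/1300]
  1100 → van 3 (new)  [load 1100/1300]
  950 → van 4 (new)  [load 950/1300]
  800 → van 5 (new)  [load 800/1300]
  700 → van 6 (new)  [load 700/1300]
  650 → van 7 (new)  [load 650/1300]
  650 → van 7  [load 1300/1300]
  550 → van 6  [load 1250/1300]
  550 → van 8 (new)  [load 550/1300]
  450 → van 5  [load 1250/1300]
  400 → van 8  [load 950/1300]
  350 → van 4  [load 1300/1300]
  250 → van 8  [load 1200/1300]
8 vans opened.

8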